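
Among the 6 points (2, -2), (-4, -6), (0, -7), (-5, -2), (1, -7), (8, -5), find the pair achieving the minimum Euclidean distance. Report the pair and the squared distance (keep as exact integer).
Pair = ((0, -7), (1, -7)); squared distance = 1

Compute all C(6, 2) = 15 pairwise squared distances (x_i − x_j)² + (y_i − y_j)². The minimum is 1, attained by the pair ((0, -7), (1, -7)).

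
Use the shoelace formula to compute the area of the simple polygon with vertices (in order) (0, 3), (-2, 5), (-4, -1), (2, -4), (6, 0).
Area = 44

Shoelace formula: Area = (1/2) |Σ_i (x_i · y_{i+1} − x_{i+1} · y_i)| (indices mod n). Compute each cross term:
  (0)(5) − (-2)(3) = 6
  (-2)(-1) − (-4)(5) = 22
  (-4)(-4) − (2)(-1) = 18
  (2)(0) − (6)(-4) = 24
  (6)(3) − (0)(0) = 18
Sum = 88, so (signed) Area = 88/2 = 44, |Area| = 44.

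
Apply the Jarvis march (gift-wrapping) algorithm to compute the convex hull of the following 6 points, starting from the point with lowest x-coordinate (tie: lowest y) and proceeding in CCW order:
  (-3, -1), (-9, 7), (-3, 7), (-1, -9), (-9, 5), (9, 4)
Hull (CCW) = [(-9, 5), (-1, -9), (9, 4), (-3, 7), (-9, 7)]

Jarvis march: at each step, from the current hull vertex p, select the next vertex q as the point such that every other point lies strictly to the left of (or on) the directed line p → q. (Equivalently: for every other point r, the cross product (q − p) × (r − p) ≥ 0.)
Starting point (lowest x, tie lowest y): (-9, 5). Wrap until returning to start. Resulting hull: (-9, 5), (-1, -9), (9, 4), (-3, 7), (-9, 7).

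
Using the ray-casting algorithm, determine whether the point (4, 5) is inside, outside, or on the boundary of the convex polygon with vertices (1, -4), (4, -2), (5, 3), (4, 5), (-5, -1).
The point (4, 5) lies on the polygon boundary

Boundary check: the query satisfies the collinearity and bounding-box conditions for some polygon edge, so it lies exactly on the boundary.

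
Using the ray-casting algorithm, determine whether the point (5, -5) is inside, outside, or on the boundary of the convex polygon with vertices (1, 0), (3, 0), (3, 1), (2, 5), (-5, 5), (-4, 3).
The point (5, -5) lies strictly outside the polygon

Cast a horizontal ray to the right from the query point and count how many polygon edges it crosses (each edge strictly once or zero times, handled with the usual half-open convention). 
Parity of crossings → even ⇒ outside.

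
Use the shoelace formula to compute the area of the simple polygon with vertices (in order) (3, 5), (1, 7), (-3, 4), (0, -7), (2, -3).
Area = 95/2

Shoelace formula: Area = (1/2) |Σ_i (x_i · y_{i+1} − x_{i+1} · y_i)| (indices mod n). Compute each cross term:
  (3)(7) − (1)(5) = 16
  (1)(4) − (-3)(7) = 25
  (-3)(-7) − (0)(4) = 21
  (0)(-3) − (2)(-7) = 14
  (2)(5) − (3)(-3) = 19
Sum = 95, so (signed) Area = 95/2 = 95/2, |Area| = 95/2.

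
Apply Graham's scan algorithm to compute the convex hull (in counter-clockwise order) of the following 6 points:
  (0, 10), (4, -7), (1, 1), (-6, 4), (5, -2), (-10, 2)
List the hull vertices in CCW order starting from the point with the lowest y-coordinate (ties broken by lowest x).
Hull (CCW) = [(4, -7), (5, -2), (0, 10), (-10, 2)]

Graham scan procedure:
  1. Find the pivot p₀ = point with lowest y (tie → lowest x): (4, -7).
  2. Sort the remaining points by polar angle around p₀.
  3. Walk through sorted points, maintaining a stack; pop the top while the last three entries make a non-left turn (cross product ≤ 0).
  4. Final stack is the convex hull in CCW order: (4, -7), (5, -2), (0, 10), (-10, 2).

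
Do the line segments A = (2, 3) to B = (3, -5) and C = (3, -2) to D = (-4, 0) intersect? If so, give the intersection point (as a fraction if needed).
Yes; intersection at (47/18, -17/9) (t = 11/18 on AB, s = 1/18 on CD)

Parametrize AB as A + t(B − A) = (2 + 1 t, 3 + -8 t) and CD as C + s(D − C) = (3 + -7 s, -2 + 2 s). Solve the linear system for (t, s). Determinant = 54 ≠ 0, so a unique intersection of the containing lines exists. Solution: t = 11/18, s = 1/18 — both in [0, 1], so the segments cross. Intersection point: (47/18, -17/9).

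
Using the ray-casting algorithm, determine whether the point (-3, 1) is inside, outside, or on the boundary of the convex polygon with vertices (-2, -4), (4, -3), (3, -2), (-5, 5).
The point (-3, 1) lies strictly inside the polygon

Cast a horizontal ray to the right from the query point and count how many polygon edges it crosses (each edge strictly once or zero times, handled with the usual half-open convention). 
Parity of crossings → odd ⇒ inside.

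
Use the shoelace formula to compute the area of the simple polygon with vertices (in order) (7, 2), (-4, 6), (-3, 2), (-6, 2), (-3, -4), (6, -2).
Area = 76

Shoelace formula: Area = (1/2) |Σ_i (x_i · y_{i+1} − x_{i+1} · y_i)| (indices mod n). Compute each cross term:
  (7)(6) − (-4)(2) = 50
  (-4)(2) − (-3)(6) = 10
  (-3)(2) − (-6)(2) = 6
  (-6)(-4) − (-3)(2) = 30
  (-3)(-2) − (6)(-4) = 30
  (6)(2) − (7)(-2) = 26
Sum = 152, so (signed) Area = 152/2 = 76, |Area| = 76.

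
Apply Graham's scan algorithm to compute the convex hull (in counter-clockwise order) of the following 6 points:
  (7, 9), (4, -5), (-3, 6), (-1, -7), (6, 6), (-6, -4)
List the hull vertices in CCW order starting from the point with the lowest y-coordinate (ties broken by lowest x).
Hull (CCW) = [(-1, -7), (4, -5), (7, 9), (-3, 6), (-6, -4)]

Graham scan procedure:
  1. Find the pivot p₀ = point with lowest y (tie → lowest x): (-1, -7).
  2. Sort the remaining points by polar angle around p₀.
  3. Walk through sorted points, maintaining a stack; pop the top while the last three entries make a non-left turn (cross product ≤ 0).
  4. Final stack is the convex hull in CCW order: (-1, -7), (4, -5), (7, 9), (-3, 6), (-6, -4).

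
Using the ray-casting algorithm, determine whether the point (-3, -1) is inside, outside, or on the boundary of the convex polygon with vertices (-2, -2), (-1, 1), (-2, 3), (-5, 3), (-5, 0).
The point (-3, -1) lies strictly inside the polygon

Cast a horizontal ray to the right from the query point and count how many polygon edges it crosses (each edge strictly once or zero times, handled with the usual half-open convention). 
Parity of crossings → odd ⇒ inside.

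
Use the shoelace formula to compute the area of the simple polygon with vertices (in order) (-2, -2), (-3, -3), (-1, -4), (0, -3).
Area = 3

Shoelace formula: Area = (1/2) |Σ_i (x_i · y_{i+1} − x_{i+1} · y_i)| (indices mod n). Compute each cross term:
  (-2)(-3) − (-3)(-2) = 0
  (-3)(-4) − (-1)(-3) = 9
  (-1)(-3) − (0)(-4) = 3
  (0)(-2) − (-2)(-3) = -6
Sum = 6, so (signed) Area = 6/2 = 3, |Area| = 3.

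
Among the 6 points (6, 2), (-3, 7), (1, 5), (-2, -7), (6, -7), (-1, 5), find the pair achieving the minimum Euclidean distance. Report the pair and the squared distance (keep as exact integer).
Pair = ((1, 5), (-1, 5)); squared distance = 4

Compute all C(6, 2) = 15 pairwise squared distances (x_i − x_j)² + (y_i − y_j)². The minimum is 4, attained by the pair ((1, 5), (-1, 5)).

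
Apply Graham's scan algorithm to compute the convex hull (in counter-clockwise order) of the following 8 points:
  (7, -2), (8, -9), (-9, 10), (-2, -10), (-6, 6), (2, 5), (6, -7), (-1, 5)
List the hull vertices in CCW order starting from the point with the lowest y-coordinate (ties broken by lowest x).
Hull (CCW) = [(-2, -10), (8, -9), (7, -2), (2, 5), (-9, 10)]

Graham scan procedure:
  1. Find the pivot p₀ = point with lowest y (tie → lowest x): (-2, -10).
  2. Sort the remaining points by polar angle around p₀.
  3. Walk through sorted points, maintaining a stack; pop the top while the last three entries make a non-left turn (cross product ≤ 0).
  4. Final stack is the convex hull in CCW order: (-2, -10), (8, -9), (7, -2), (2, 5), (-9, 10).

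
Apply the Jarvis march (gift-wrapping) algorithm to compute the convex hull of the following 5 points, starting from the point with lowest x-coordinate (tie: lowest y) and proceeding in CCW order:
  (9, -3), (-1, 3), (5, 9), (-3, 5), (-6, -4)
Hull (CCW) = [(-6, -4), (9, -3), (5, 9), (-3, 5)]

Jarvis march: at each step, from the current hull vertex p, select the next vertex q as the point such that every other point lies strictly to the left of (or on) the directed line p → q. (Equivalently: for every other point r, the cross product (q − p) × (r − p) ≥ 0.)
Starting point (lowest x, tie lowest y): (-6, -4). Wrap until returning to start. Resulting hull: (-6, -4), (9, -3), (5, 9), (-3, 5).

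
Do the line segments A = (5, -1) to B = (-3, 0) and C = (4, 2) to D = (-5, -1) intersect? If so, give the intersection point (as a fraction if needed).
Yes; intersection at (-25/11, -1/11) (t = 10/11 on AB, s = 23/33 on CD)

Parametrize AB as A + t(B − A) = (5 + -8 t, -1 + 1 t) and CD as C + s(D − C) = (4 + -9 s, 2 + -3 s). Solve the linear system for (t, s). Determinant = -33 ≠ 0, so a unique intersection of the containing lines exists. Solution: t = 10/11, s = 23/33 — both in [0, 1], so the segments cross. Intersection point: (-25/11, -1/11).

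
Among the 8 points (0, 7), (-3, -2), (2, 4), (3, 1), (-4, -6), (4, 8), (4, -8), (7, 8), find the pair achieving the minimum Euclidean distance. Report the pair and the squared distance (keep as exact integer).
Pair = ((4, 8), (7, 8)); squared distance = 9

Compute all C(8, 2) = 28 pairwise squared distances (x_i − x_j)² + (y_i − y_j)². The minimum is 9, attained by the pair ((4, 8), (7, 8)).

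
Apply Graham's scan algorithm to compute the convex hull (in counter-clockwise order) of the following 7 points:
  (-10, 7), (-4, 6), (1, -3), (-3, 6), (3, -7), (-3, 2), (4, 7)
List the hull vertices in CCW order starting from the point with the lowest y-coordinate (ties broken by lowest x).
Hull (CCW) = [(3, -7), (4, 7), (-10, 7)]

Graham scan procedure:
  1. Find the pivot p₀ = point with lowest y (tie → lowest x): (3, -7).
  2. Sort the remaining points by polar angle around p₀.
  3. Walk through sorted points, maintaining a stack; pop the top while the last three entries make a non-left turn (cross product ≤ 0).
  4. Final stack is the convex hull in CCW order: (3, -7), (4, 7), (-10, 7).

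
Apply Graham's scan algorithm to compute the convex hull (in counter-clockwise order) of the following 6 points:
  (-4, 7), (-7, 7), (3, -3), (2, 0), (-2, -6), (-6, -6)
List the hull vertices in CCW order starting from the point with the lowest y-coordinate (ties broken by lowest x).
Hull (CCW) = [(-6, -6), (-2, -6), (3, -3), (2, 0), (-4, 7), (-7, 7)]

Graham scan procedure:
  1. Find the pivot p₀ = point with lowest y (tie → lowest x): (-6, -6).
  2. Sort the remaining points by polar angle around p₀.
  3. Walk through sorted points, maintaining a stack; pop the top while the last three entries make a non-left turn (cross product ≤ 0).
  4. Final stack is the convex hull in CCW order: (-6, -6), (-2, -6), (3, -3), (2, 0), (-4, 7), (-7, 7).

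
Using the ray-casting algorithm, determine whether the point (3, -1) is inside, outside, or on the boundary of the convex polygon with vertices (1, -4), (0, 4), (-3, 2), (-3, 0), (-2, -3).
The point (3, -1) lies strictly outside the polygon

Cast a horizontal ray to the right from the query point and count how many polygon edges it crosses (each edge strictly once or zero times, handled with the usual half-open convention). 
Parity of crossings → even ⇒ outside.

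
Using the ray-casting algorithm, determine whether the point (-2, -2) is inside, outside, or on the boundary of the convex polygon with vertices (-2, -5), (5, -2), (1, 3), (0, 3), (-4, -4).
The point (-2, -2) lies strictly inside the polygon

Cast a horizontal ray to the right from the query point and count how many polygon edges it crosses (each edge strictly once or zero times, handled with the usual half-open convention). 
Parity of crossings → odd ⇒ inside.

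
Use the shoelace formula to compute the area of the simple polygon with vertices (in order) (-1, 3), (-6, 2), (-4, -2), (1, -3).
Area = 25

Shoelace formula: Area = (1/2) |Σ_i (x_i · y_{i+1} − x_{i+1} · y_i)| (indices mod n). Compute each cross term:
  (-1)(2) − (-6)(3) = 16
  (-6)(-2) − (-4)(2) = 20
  (-4)(-3) − (1)(-2) = 14
  (1)(3) − (-1)(-3) = 0
Sum = 50, so (signed) Area = 50/2 = 25, |Area| = 25.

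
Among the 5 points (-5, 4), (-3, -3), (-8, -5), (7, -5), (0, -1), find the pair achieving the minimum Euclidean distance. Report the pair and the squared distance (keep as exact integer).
Pair = ((-3, -3), (0, -1)); squared distance = 13

Compute all C(5, 2) = 10 pairwise squared distances (x_i − x_j)² + (y_i − y_j)². The minimum is 13, attained by the pair ((-3, -3), (0, -1)).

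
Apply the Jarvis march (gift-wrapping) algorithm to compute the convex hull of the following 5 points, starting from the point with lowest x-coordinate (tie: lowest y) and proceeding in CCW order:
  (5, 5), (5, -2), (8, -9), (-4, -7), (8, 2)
Hull (CCW) = [(-4, -7), (8, -9), (8, 2), (5, 5)]

Jarvis march: at each step, from the current hull vertex p, select the next vertex q as the point such that every other point lies strictly to the left of (or on) the directed line p → q. (Equivalently: for every other point r, the cross product (q − p) × (r − p) ≥ 0.)
Starting point (lowest x, tie lowest y): (-4, -7). Wrap until returning to start. Resulting hull: (-4, -7), (8, -9), (8, 2), (5, 5).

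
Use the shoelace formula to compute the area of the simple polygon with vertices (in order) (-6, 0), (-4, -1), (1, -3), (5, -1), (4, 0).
Area = 37/2

Shoelace formula: Area = (1/2) |Σ_i (x_i · y_{i+1} − x_{i+1} · y_i)| (indices mod n). Compute each cross term:
  (-6)(-1) − (-4)(0) = 6
  (-4)(-3) − (1)(-1) = 13
  (1)(-1) − (5)(-3) = 14
  (5)(0) − (4)(-1) = 4
  (4)(0) − (-6)(0) = 0
Sum = 37, so (signed) Area = 37/2 = 37/2, |Area| = 37/2.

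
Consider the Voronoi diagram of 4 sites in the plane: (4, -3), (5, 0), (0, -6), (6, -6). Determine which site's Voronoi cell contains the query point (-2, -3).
Nearest site = (0, -6)

The Voronoi cell of site s contains exactly those query points closer to s than to any other site. Compute squared distances from q = (-2, -3) to each site:
  (0 − -2)² + (-6 − -3)² = 13
  (4 − -2)² + (-3 − -3)² = 36
  (5 − -2)² + (0 − -3)² = 58
  (6 − -2)² + (-6 − -3)² = 73
Minimum is attained by (0, -6), so q lies in its Voronoi cell.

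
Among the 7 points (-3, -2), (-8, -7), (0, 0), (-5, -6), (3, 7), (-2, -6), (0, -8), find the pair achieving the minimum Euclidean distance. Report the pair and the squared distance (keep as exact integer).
Pair = ((-2, -6), (0, -8)); squared distance = 8

Compute all C(7, 2) = 21 pairwise squared distances (x_i − x_j)² + (y_i − y_j)². The minimum is 8, attained by the pair ((-2, -6), (0, -8)).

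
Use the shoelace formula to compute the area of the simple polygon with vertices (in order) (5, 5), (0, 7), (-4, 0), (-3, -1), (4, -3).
Area = 115/2

Shoelace formula: Area = (1/2) |Σ_i (x_i · y_{i+1} − x_{i+1} · y_i)| (indices mod n). Compute each cross term:
  (5)(7) − (0)(5) = 35
  (0)(0) − (-4)(7) = 28
  (-4)(-1) − (-3)(0) = 4
  (-3)(-3) − (4)(-1) = 13
  (4)(5) − (5)(-3) = 35
Sum = 115, so (signed) Area = 115/2 = 115/2, |Area| = 115/2.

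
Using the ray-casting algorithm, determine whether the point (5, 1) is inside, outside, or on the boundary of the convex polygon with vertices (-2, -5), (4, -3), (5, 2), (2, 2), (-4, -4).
The point (5, 1) lies strictly outside the polygon

Cast a horizontal ray to the right from the query point and count how many polygon edges it crosses (each edge strictly once or zero times, handled with the usual half-open convention). 
Parity of crossings → even ⇒ outside.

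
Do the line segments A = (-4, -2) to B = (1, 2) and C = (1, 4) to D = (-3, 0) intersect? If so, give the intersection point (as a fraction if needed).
No (intersection of containing lines falls outside at least one segment)

Parametrize and solve: t = -1, s = 5/2. At least one of these is outside [0, 1], so the segments do not intersect.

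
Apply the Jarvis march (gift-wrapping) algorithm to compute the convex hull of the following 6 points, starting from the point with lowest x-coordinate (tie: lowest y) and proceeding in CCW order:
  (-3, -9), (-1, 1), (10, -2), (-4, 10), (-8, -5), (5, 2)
Hull (CCW) = [(-8, -5), (-3, -9), (10, -2), (-4, 10)]

Jarvis march: at each step, from the current hull vertex p, select the next vertex q as the point such that every other point lies strictly to the left of (or on) the directed line p → q. (Equivalently: for every other point r, the cross product (q − p) × (r − p) ≥ 0.)
Starting point (lowest x, tie lowest y): (-8, -5). Wrap until returning to start. Resulting hull: (-8, -5), (-3, -9), (10, -2), (-4, 10).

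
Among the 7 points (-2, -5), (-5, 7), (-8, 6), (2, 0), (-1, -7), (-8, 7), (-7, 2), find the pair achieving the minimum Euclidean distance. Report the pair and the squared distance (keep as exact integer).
Pair = ((-8, 6), (-8, 7)); squared distance = 1

Compute all C(7, 2) = 21 pairwise squared distances (x_i − x_j)² + (y_i − y_j)². The minimum is 1, attained by the pair ((-8, 6), (-8, 7)).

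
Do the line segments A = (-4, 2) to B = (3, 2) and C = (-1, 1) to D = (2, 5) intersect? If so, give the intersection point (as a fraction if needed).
Yes; intersection at (-1/4, 2) (t = 15/28 on AB, s = 1/4 on CD)

Parametrize AB as A + t(B − A) = (-4 + 7 t, 2 + 0 t) and CD as C + s(D − C) = (-1 + 3 s, 1 + 4 s). Solve the linear system for (t, s). Determinant = -28 ≠ 0, so a unique intersection of the containing lines exists. Solution: t = 15/28, s = 1/4 — both in [0, 1], so the segments cross. Intersection point: (-1/4, 2).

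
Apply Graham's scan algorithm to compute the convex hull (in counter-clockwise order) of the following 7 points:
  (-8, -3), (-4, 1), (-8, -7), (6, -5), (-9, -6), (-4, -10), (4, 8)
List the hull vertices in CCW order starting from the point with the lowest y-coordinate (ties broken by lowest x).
Hull (CCW) = [(-4, -10), (6, -5), (4, 8), (-4, 1), (-8, -3), (-9, -6), (-8, -7)]

Graham scan procedure:
  1. Find the pivot p₀ = point with lowest y (tie → lowest x): (-4, -10).
  2. Sort the remaining points by polar angle around p₀.
  3. Walk through sorted points, maintaining a stack; pop the top while the last three entries make a non-left turn (cross product ≤ 0).
  4. Final stack is the convex hull in CCW order: (-4, -10), (6, -5), (4, 8), (-4, 1), (-8, -3), (-9, -6), (-8, -7).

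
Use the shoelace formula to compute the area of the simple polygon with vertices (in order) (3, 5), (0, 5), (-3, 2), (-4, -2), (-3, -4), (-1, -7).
Area = 87/2

Shoelace formula: Area = (1/2) |Σ_i (x_i · y_{i+1} − x_{i+1} · y_i)| (indices mod n). Compute each cross term:
  (3)(5) − (0)(5) = 15
  (0)(2) − (-3)(5) = 15
  (-3)(-2) − (-4)(2) = 14
  (-4)(-4) − (-3)(-2) = 10
  (-3)(-7) − (-1)(-4) = 17
  (-1)(5) − (3)(-7) = 16
Sum = 87, so (signed) Area = 87/2 = 87/2, |Area| = 87/2.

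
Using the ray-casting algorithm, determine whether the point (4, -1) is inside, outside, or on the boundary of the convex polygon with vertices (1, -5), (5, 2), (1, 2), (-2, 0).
The point (4, -1) lies strictly outside the polygon

Cast a horizontal ray to the right from the query point and count how many polygon edges it crosses (each edge strictly once or zero times, handled with the usual half-open convention). 
Parity of crossings → even ⇒ outside.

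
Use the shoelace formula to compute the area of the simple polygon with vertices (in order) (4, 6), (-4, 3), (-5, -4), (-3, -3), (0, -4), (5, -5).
Area = 76

Shoelace formula: Area = (1/2) |Σ_i (x_i · y_{i+1} − x_{i+1} · y_i)| (indices mod n). Compute each cross term:
  (4)(3) − (-4)(6) = 36
  (-4)(-4) − (-5)(3) = 31
  (-5)(-3) − (-3)(-4) = 3
  (-3)(-4) − (0)(-3) = 12
  (0)(-5) − (5)(-4) = 20
  (5)(6) − (4)(-5) = 50
Sum = 152, so (signed) Area = 152/2 = 76, |Area| = 76.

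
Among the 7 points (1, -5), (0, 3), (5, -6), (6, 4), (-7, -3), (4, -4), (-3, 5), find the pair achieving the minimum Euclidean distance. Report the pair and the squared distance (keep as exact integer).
Pair = ((5, -6), (4, -4)); squared distance = 5

Compute all C(7, 2) = 21 pairwise squared distances (x_i − x_j)² + (y_i − y_j)². The minimum is 5, attained by the pair ((5, -6), (4, -4)).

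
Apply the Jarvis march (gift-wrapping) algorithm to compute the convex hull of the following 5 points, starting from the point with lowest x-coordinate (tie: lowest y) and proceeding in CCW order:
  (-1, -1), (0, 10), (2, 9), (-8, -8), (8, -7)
Hull (CCW) = [(-8, -8), (8, -7), (2, 9), (0, 10)]

Jarvis march: at each step, from the current hull vertex p, select the next vertex q as the point such that every other point lies strictly to the left of (or on) the directed line p → q. (Equivalently: for every other point r, the cross product (q − p) × (r − p) ≥ 0.)
Starting point (lowest x, tie lowest y): (-8, -8). Wrap until returning to start. Resulting hull: (-8, -8), (8, -7), (2, 9), (0, 10).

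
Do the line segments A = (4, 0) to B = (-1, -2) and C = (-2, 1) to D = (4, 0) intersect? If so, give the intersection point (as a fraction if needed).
Yes; intersection at (4, 0) (t = 0 on AB, s = 1 on CD)

Parametrize AB as A + t(B − A) = (4 + -5 t, 0 + -2 t) and CD as C + s(D − C) = (-2 + 6 s, 1 + -1 s). Solve the linear system for (t, s). Determinant = -17 ≠ 0, so a unique intersection of the containing lines exists. Solution: t = 0, s = 1 — both in [0, 1], so the segments cross. Intersection point: (4, 0).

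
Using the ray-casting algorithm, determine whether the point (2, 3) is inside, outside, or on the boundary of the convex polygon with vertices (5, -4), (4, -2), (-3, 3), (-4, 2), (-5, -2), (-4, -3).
The point (2, 3) lies strictly outside the polygon

Cast a horizontal ray to the right from the query point and count how many polygon edges it crosses (each edge strictly once or zero times, handled with the usual half-open convention). 
Parity of crossings → even ⇒ outside.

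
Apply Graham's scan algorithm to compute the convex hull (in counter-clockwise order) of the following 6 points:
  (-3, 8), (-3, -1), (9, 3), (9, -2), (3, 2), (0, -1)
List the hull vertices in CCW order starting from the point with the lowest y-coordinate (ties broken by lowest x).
Hull (CCW) = [(9, -2), (9, 3), (-3, 8), (-3, -1)]

Graham scan procedure:
  1. Find the pivot p₀ = point with lowest y (tie → lowest x): (9, -2).
  2. Sort the remaining points by polar angle around p₀.
  3. Walk through sorted points, maintaining a stack; pop the top while the last three entries make a non-left turn (cross product ≤ 0).
  4. Final stack is the convex hull in CCW order: (9, -2), (9, 3), (-3, 8), (-3, -1).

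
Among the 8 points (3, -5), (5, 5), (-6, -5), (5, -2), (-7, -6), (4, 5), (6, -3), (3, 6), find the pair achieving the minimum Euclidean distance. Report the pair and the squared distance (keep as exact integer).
Pair = ((5, 5), (4, 5)); squared distance = 1

Compute all C(8, 2) = 28 pairwise squared distances (x_i − x_j)² + (y_i − y_j)². The minimum is 1, attained by the pair ((5, 5), (4, 5)).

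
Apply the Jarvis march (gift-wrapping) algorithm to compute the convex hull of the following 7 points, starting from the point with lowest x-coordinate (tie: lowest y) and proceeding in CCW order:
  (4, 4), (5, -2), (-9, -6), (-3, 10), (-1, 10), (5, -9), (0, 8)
Hull (CCW) = [(-9, -6), (5, -9), (5, -2), (4, 4), (-1, 10), (-3, 10)]

Jarvis march: at each step, from the current hull vertex p, select the next vertex q as the point such that every other point lies strictly to the left of (or on) the directed line p → q. (Equivalently: for every other point r, the cross product (q − p) × (r − p) ≥ 0.)
Starting point (lowest x, tie lowest y): (-9, -6). Wrap until returning to start. Resulting hull: (-9, -6), (5, -9), (5, -2), (4, 4), (-1, 10), (-3, 10).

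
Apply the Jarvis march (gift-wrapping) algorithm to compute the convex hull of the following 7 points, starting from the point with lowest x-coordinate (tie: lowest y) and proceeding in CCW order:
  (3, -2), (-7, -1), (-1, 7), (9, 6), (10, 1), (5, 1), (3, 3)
Hull (CCW) = [(-7, -1), (3, -2), (10, 1), (9, 6), (-1, 7)]

Jarvis march: at each step, from the current hull vertex p, select the next vertex q as the point such that every other point lies strictly to the left of (or on) the directed line p → q. (Equivalently: for every other point r, the cross product (q − p) × (r − p) ≥ 0.)
Starting point (lowest x, tie lowest y): (-7, -1). Wrap until returning to start. Resulting hull: (-7, -1), (3, -2), (10, 1), (9, 6), (-1, 7).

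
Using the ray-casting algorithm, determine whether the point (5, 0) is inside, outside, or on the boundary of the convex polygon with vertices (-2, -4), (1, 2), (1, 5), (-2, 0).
The point (5, 0) lies strictly outside the polygon

Cast a horizontal ray to the right from the query point and count how many polygon edges it crosses (each edge strictly once or zero times, handled with the usual half-open convention). 
Parity of crossings → even ⇒ outside.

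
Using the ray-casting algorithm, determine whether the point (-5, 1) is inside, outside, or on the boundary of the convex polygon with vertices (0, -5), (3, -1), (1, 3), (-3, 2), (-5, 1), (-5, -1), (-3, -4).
The point (-5, 1) lies on the polygon boundary

Boundary check: the query satisfies the collinearity and bounding-box conditions for some polygon edge, so it lies exactly on the boundary.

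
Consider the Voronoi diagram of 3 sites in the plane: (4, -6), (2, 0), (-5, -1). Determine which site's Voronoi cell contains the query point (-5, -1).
Nearest site = (-5, -1)

The Voronoi cell of site s contains exactly those query points closer to s than to any other site. Compute squared distances from q = (-5, -1) to each site:
  (-5 − -5)² + (-1 − -1)² = 0
  (2 − -5)² + (0 − -1)² = 50
  (4 − -5)² + (-6 − -1)² = 106
Minimum is attained by (-5, -1), so q lies in its Voronoi cell.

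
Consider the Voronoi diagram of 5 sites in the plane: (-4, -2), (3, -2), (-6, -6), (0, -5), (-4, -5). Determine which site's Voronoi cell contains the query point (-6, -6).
Nearest site = (-6, -6)

The Voronoi cell of site s contains exactly those query points closer to s than to any other site. Compute squared distances from q = (-6, -6) to each site:
  (-6 − -6)² + (-6 − -6)² = 0
  (-4 − -6)² + (-5 − -6)² = 5
  (-4 − -6)² + (-2 − -6)² = 20
  (0 − -6)² + (-5 − -6)² = 37
  (3 − -6)² + (-2 − -6)² = 97
Minimum is attained by (-6, -6), so q lies in its Voronoi cell.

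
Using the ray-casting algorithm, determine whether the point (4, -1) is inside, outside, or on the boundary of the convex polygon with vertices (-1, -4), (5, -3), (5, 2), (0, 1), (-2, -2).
The point (4, -1) lies strictly inside the polygon

Cast a horizontal ray to the right from the query point and count how many polygon edges it crosses (each edge strictly once or zero times, handled with the usual half-open convention). 
Parity of crossings → odd ⇒ inside.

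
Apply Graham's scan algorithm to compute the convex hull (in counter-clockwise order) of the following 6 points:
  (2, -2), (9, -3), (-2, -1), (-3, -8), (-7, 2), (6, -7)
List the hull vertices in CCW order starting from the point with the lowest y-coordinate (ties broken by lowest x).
Hull (CCW) = [(-3, -8), (6, -7), (9, -3), (-7, 2)]

Graham scan procedure:
  1. Find the pivot p₀ = point with lowest y (tie → lowest x): (-3, -8).
  2. Sort the remaining points by polar angle around p₀.
  3. Walk through sorted points, maintaining a stack; pop the top while the last three entries make a non-left turn (cross product ≤ 0).
  4. Final stack is the convex hull in CCW order: (-3, -8), (6, -7), (9, -3), (-7, 2).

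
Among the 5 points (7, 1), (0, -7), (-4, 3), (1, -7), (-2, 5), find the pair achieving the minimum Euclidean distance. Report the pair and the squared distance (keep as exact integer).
Pair = ((0, -7), (1, -7)); squared distance = 1

Compute all C(5, 2) = 10 pairwise squared distances (x_i − x_j)² + (y_i − y_j)². The minimum is 1, attained by the pair ((0, -7), (1, -7)).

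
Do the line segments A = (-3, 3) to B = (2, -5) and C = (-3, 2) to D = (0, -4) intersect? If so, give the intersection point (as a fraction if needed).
No (intersection of containing lines falls outside at least one segment)

Parametrize and solve: t = -1/2, s = -5/6. At least one of these is outside [0, 1], so the segments do not intersect.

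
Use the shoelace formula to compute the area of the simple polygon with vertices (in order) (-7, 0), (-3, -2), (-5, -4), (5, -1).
Area = 17

Shoelace formula: Area = (1/2) |Σ_i (x_i · y_{i+1} − x_{i+1} · y_i)| (indices mod n). Compute each cross term:
  (-7)(-2) − (-3)(0) = 14
  (-3)(-4) − (-5)(-2) = 2
  (-5)(-1) − (5)(-4) = 25
  (5)(0) − (-7)(-1) = -7
Sum = 34, so (signed) Area = 34/2 = 17, |Area| = 17.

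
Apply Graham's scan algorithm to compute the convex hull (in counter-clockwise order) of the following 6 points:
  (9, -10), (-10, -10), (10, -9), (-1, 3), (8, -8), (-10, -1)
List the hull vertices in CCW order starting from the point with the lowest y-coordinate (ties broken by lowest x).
Hull (CCW) = [(-10, -10), (9, -10), (10, -9), (-1, 3), (-10, -1)]

Graham scan procedure:
  1. Find the pivot p₀ = point with lowest y (tie → lowest x): (-10, -10).
  2. Sort the remaining points by polar angle around p₀.
  3. Walk through sorted points, maintaining a stack; pop the top while the last three entries make a non-left turn (cross product ≤ 0).
  4. Final stack is the convex hull in CCW order: (-10, -10), (9, -10), (10, -9), (-1, 3), (-10, -1).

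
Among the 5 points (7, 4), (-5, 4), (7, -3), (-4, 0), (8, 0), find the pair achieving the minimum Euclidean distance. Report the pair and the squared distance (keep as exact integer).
Pair = ((7, -3), (8, 0)); squared distance = 10

Compute all C(5, 2) = 10 pairwise squared distances (x_i − x_j)² + (y_i − y_j)². The minimum is 10, attained by the pair ((7, -3), (8, 0)).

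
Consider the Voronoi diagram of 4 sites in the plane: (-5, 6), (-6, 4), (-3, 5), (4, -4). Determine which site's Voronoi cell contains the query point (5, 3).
Nearest site = (4, -4)

The Voronoi cell of site s contains exactly those query points closer to s than to any other site. Compute squared distances from q = (5, 3) to each site:
  (4 − 5)² + (-4 − 3)² = 50
  (-3 − 5)² + (5 − 3)² = 68
  (-5 − 5)² + (6 − 3)² = 109
  (-6 − 5)² + (4 − 3)² = 122
Minimum is attained by (4, -4), so q lies in its Voronoi cell.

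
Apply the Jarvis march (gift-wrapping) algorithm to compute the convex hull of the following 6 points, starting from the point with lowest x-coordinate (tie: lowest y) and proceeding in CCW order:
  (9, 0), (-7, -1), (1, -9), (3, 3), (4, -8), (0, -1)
Hull (CCW) = [(-7, -1), (1, -9), (4, -8), (9, 0), (3, 3)]

Jarvis march: at each step, from the current hull vertex p, select the next vertex q as the point such that every other point lies strictly to the left of (or on) the directed line p → q. (Equivalently: for every other point r, the cross product (q − p) × (r − p) ≥ 0.)
Starting point (lowest x, tie lowest y): (-7, -1). Wrap until returning to start. Resulting hull: (-7, -1), (1, -9), (4, -8), (9, 0), (3, 3).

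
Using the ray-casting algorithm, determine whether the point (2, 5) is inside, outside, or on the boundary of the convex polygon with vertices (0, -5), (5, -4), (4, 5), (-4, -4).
The point (2, 5) lies strictly outside the polygon

Cast a horizontal ray to the right from the query point and count how many polygon edges it crosses (each edge strictly once or zero times, handled with the usual half-open convention). 
Parity of crossings → even ⇒ outside.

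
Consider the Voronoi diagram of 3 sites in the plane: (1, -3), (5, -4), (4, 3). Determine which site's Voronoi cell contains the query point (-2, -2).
Nearest site = (1, -3)

The Voronoi cell of site s contains exactly those query points closer to s than to any other site. Compute squared distances from q = (-2, -2) to each site:
  (1 − -2)² + (-3 − -2)² = 10
  (5 − -2)² + (-4 − -2)² = 53
  (4 − -2)² + (3 − -2)² = 61
Minimum is attained by (1, -3), so q lies in its Voronoi cell.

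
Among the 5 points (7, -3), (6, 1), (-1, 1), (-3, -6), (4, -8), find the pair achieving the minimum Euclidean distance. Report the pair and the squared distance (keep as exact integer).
Pair = ((7, -3), (6, 1)); squared distance = 17

Compute all C(5, 2) = 10 pairwise squared distances (x_i − x_j)² + (y_i − y_j)². The minimum is 17, attained by the pair ((7, -3), (6, 1)).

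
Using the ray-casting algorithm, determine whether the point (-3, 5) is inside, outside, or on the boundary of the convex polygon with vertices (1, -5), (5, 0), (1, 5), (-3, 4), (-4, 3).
The point (-3, 5) lies strictly outside the polygon

Cast a horizontal ray to the right from the query point and count how many polygon edges it crosses (each edge strictly once or zero times, handled with the usual half-open convention). 
Parity of crossings → even ⇒ outside.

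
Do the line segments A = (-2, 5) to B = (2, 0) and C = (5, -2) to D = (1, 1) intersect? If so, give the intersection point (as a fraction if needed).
Yes; intersection at (3/2, 5/8) (t = 7/8 on AB, s = 7/8 on CD)

Parametrize AB as A + t(B − A) = (-2 + 4 t, 5 + -5 t) and CD as C + s(D − C) = (5 + -4 s, -2 + 3 s). Solve the linear system for (t, s). Determinant = 8 ≠ 0, so a unique intersection of the containing lines exists. Solution: t = 7/8, s = 7/8 — both in [0, 1], so the segments cross. Intersection point: (3/2, 5/8).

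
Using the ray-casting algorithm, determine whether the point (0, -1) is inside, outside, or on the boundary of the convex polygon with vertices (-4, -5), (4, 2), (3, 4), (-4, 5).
The point (0, -1) lies strictly inside the polygon

Cast a horizontal ray to the right from the query point and count how many polygon edges it crosses (each edge strictly once or zero times, handled with the usual half-open convention). 
Parity of crossings → odd ⇒ inside.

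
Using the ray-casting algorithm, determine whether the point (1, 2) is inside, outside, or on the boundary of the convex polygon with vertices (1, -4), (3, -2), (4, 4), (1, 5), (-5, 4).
The point (1, 2) lies strictly inside the polygon

Cast a horizontal ray to the right from the query point and count how many polygon edges it crosses (each edge strictly once or zero times, handled with the usual half-open convention). 
Parity of crossings → odd ⇒ inside.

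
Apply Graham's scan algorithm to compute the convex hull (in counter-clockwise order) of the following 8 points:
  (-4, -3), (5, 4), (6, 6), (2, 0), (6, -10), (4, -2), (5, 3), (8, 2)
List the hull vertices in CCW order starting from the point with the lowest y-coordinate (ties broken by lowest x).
Hull (CCW) = [(6, -10), (8, 2), (6, 6), (-4, -3)]

Graham scan procedure:
  1. Find the pivot p₀ = point with lowest y (tie → lowest x): (6, -10).
  2. Sort the remaining points by polar angle around p₀.
  3. Walk through sorted points, maintaining a stack; pop the top while the last three entries make a non-left turn (cross product ≤ 0).
  4. Final stack is the convex hull in CCW order: (6, -10), (8, 2), (6, 6), (-4, -3).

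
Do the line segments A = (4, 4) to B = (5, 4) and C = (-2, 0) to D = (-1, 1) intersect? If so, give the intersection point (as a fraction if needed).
No (intersection of containing lines falls outside at least one segment)

Parametrize and solve: t = -2, s = 4. At least one of these is outside [0, 1], so the segments do not intersect.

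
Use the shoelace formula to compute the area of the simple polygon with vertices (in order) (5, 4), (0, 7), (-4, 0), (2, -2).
Area = 89/2

Shoelace formula: Area = (1/2) |Σ_i (x_i · y_{i+1} − x_{i+1} · y_i)| (indices mod n). Compute each cross term:
  (5)(7) − (0)(4) = 35
  (0)(0) − (-4)(7) = 28
  (-4)(-2) − (2)(0) = 8
  (2)(4) − (5)(-2) = 18
Sum = 89, so (signed) Area = 89/2 = 89/2, |Area| = 89/2.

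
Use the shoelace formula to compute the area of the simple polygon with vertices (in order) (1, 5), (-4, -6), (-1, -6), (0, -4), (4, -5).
Area = 77/2

Shoelace formula: Area = (1/2) |Σ_i (x_i · y_{i+1} − x_{i+1} · y_i)| (indices mod n). Compute each cross term:
  (1)(-6) − (-4)(5) = 14
  (-4)(-6) − (-1)(-6) = 18
  (-1)(-4) − (0)(-6) = 4
  (0)(-5) − (4)(-4) = 16
  (4)(5) − (1)(-5) = 25
Sum = 77, so (signed) Area = 77/2 = 77/2, |Area| = 77/2.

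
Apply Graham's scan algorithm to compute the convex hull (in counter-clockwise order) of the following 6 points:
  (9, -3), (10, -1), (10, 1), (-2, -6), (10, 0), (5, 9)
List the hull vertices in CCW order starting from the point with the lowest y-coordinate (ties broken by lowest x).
Hull (CCW) = [(-2, -6), (9, -3), (10, -1), (10, 1), (5, 9)]

Graham scan procedure:
  1. Find the pivot p₀ = point with lowest y (tie → lowest x): (-2, -6).
  2. Sort the remaining points by polar angle around p₀.
  3. Walk through sorted points, maintaining a stack; pop the top while the last three entries make a non-left turn (cross product ≤ 0).
  4. Final stack is the convex hull in CCW order: (-2, -6), (9, -3), (10, -1), (10, 1), (5, 9).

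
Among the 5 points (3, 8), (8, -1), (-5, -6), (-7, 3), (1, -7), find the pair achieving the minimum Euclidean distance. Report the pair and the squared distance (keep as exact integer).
Pair = ((-5, -6), (1, -7)); squared distance = 37

Compute all C(5, 2) = 10 pairwise squared distances (x_i − x_j)² + (y_i − y_j)². The minimum is 37, attained by the pair ((-5, -6), (1, -7)).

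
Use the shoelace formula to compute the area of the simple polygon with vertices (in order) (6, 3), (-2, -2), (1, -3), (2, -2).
Area = 12

Shoelace formula: Area = (1/2) |Σ_i (x_i · y_{i+1} − x_{i+1} · y_i)| (indices mod n). Compute each cross term:
  (6)(-2) − (-2)(3) = -6
  (-2)(-3) − (1)(-2) = 8
  (1)(-2) − (2)(-3) = 4
  (2)(3) − (6)(-2) = 18
Sum = 24, so (signed) Area = 24/2 = 12, |Area| = 12.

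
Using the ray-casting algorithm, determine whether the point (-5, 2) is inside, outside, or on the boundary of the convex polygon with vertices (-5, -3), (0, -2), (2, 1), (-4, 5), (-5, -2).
The point (-5, 2) lies strictly outside the polygon

Cast a horizontal ray to the right from the query point and count how many polygon edges it crosses (each edge strictly once or zero times, handled with the usual half-open convention). 
Parity of crossings → even ⇒ outside.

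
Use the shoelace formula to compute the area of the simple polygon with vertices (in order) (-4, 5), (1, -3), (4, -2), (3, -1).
Area = 15

Shoelace formula: Area = (1/2) |Σ_i (x_i · y_{i+1} − x_{i+1} · y_i)| (indices mod n). Compute each cross term:
  (-4)(-3) − (1)(5) = 7
  (1)(-2) − (4)(-3) = 10
  (4)(-1) − (3)(-2) = 2
  (3)(5) − (-4)(-1) = 11
Sum = 30, so (signed) Area = 30/2 = 15, |Area| = 15.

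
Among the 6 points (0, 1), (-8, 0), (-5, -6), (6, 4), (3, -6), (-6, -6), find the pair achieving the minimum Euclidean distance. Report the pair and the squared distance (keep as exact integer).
Pair = ((-5, -6), (-6, -6)); squared distance = 1

Compute all C(6, 2) = 15 pairwise squared distances (x_i − x_j)² + (y_i − y_j)². The minimum is 1, attained by the pair ((-5, -6), (-6, -6)).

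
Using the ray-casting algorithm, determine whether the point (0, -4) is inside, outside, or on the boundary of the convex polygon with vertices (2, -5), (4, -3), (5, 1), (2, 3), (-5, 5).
The point (0, -4) lies strictly outside the polygon

Cast a horizontal ray to the right from the query point and count how many polygon edges it crosses (each edge strictly once or zero times, handled with the usual half-open convention). 
Parity of crossings → even ⇒ outside.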